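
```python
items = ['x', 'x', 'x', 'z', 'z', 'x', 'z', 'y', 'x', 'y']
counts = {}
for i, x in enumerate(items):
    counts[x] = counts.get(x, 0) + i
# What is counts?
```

Initial: counts = {}, items = ['x', 'x', 'x', 'z', 'z', 'x', 'z', 'y', 'x', 'y']
i=0, x='x': counts = {'x': 0}
i=1, x='x': counts = {'x': 1}
i=2, x='x': counts = {'x': 3}
i=3, x='z': counts = {'x': 3, 'z': 3}
i=4, x='z': counts = {'x': 3, 'z': 7}
i=5, x='x': counts = {'x': 8, 'z': 7}
i=6, x='z': counts = {'x': 8, 'z': 13}
i=7, x='y': counts = {'x': 8, 'z': 13, 'y': 7}
i=8, x='x': counts = {'x': 16, 'z': 13, 'y': 7}
i=9, x='y': counts = {'x': 16, 'z': 13, 'y': 16}

{'x': 16, 'z': 13, 'y': 16}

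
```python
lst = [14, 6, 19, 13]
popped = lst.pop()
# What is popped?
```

13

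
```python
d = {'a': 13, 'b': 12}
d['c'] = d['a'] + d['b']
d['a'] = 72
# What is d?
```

After line 1: d = {'a': 13, 'b': 12}
After line 2 (d['c'] = 13 + 12): d = {'a': 13, 'b': 12, 'c': 25}
After line 3: d = {'a': 72, 'b': 12, 'c': 25}

{'a': 72, 'b': 12, 'c': 25}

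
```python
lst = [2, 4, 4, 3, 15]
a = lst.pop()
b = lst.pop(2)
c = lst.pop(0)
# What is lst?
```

After line 1: lst = [2, 4, 4, 3, 15]
After line 2 (pop() -> a = 15): lst = [2, 4, 4, 3]
After line 3 (pop(2) -> b = 4): lst = [2, 4, 3]
After line 4 (pop(0) -> c = 2): lst = [4, 3]

[4, 3]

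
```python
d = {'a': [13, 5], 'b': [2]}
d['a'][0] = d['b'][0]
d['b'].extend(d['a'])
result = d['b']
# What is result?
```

After line 1: d = {'a': [13, 5], 'b': [2]}
After line 2 (a[0] = b[0] = 2): d = {'a': [2, 5], 'b': [2]}
After line 3 (b.extend(a) appends [2, 5]): d = {'a': [2, 5], 'b': [2, 2, 5]}
After line 4: result = d['b'] = [2, 2, 5]

[2, 2, 5]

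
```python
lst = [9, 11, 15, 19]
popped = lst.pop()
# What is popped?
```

19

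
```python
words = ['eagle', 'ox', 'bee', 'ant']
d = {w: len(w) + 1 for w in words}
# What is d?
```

{'eagle': 6, 'ox': 3, 'bee': 4, 'ant': 4}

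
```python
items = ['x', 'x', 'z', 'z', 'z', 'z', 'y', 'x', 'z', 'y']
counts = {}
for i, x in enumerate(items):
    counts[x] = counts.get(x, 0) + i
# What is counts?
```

Initial: counts = {}, items = ['x', 'x', 'z', 'z', 'z', 'z', 'y', 'x', 'z', 'y']
i=0, x='x': counts = {'x': 0}
i=1, x='x': counts = {'x': 1}
i=2, x='z': counts = {'x': 1, 'z': 2}
i=3, x='z': counts = {'x': 1, 'z': 5}
i=4, x='z': counts = {'x': 1, 'z': 9}
i=5, x='z': counts = {'x': 1, 'z': 14}
i=6, x='y': counts = {'x': 1, 'z': 14, 'y': 6}
i=7, x='x': counts = {'x': 8, 'z': 14, 'y': 6}
i=8, x='z': counts = {'x': 8, 'z': 22, 'y': 6}
i=9, x='y': counts = {'x': 8, 'z': 22, 'y': 15}

{'x': 8, 'z': 22, 'y': 15}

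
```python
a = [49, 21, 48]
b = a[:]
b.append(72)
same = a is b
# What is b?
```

After line 1: a = [49, 21, 48]
After line 2 (b = a[:] is a shallow copy, new object): a = [49, 21, 48], b = [49, 21, 48]
After line 3 (append only mutates b): a = [49, 21, 48], b = [49, 21, 48, 72]
After line 4 (same = a is b; different objects -> False): same = False

[49, 21, 48, 72]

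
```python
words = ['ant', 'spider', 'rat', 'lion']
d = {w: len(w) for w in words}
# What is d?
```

{'ant': 3, 'spider': 6, 'rat': 3, 'lion': 4}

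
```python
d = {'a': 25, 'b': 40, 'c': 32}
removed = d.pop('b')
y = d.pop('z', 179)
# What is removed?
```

After line 1: d = {'a': 25, 'b': 40, 'c': 32}
After line 2 (pop 'b' returns 40): d = {'a': 25, 'c': 32}, removed = 40
After line 3 (pop 'z' missing, returns default 179): d = {'a': 25, 'c': 32}, y = 179

40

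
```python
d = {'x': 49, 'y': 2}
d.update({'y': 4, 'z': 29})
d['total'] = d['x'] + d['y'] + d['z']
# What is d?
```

After line 1: d = {'x': 49, 'y': 2}
After line 2 (y overwritten, z added): d = {'x': 49, 'y': 4, 'z': 29}
After line 3 (total = 49 + 4 + 29 = 82): d = {'x': 49, 'y': 4, 'z': 29, 'total': 82}

{'x': 49, 'y': 4, 'z': 29, 'total': 82}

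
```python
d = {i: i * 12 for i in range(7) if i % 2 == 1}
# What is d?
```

{1: 12, 3: 36, 5: 60}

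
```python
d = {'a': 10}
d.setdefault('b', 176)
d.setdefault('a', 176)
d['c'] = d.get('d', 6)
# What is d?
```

After line 1: d = {'a': 10}
After line 2 (setdefault adds 'b'=176): d = {'a': 10, 'b': 176}
After line 3 (setdefault 'a' no-op, already exists): d = {'a': 10, 'b': 176}
After line 4 (get('d', 6) returns default since 'd' not in d): d = {'a': 10, 'b': 176, 'c': 6}

{'a': 10, 'b': 176, 'c': 6}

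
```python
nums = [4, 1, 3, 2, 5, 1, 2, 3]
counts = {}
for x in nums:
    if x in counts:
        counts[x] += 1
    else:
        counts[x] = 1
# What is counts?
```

Initial: counts = {}, nums = [4, 1, 3, 2, 5, 1, 2, 3]
See 4: counts = {4: 1}
See 1: counts = {4: 1, 1: 1}
See 3: counts = {4: 1, 1: 1, 3: 1}
See 2: counts = {4: 1, 1: 1, 3: 1, 2: 1}
See 5: counts = {4: 1, 1: 1, 3: 1, 2: 1, 5: 1}
See 1: counts = {4: 1, 1: 2, 3: 1, 2: 1, 5: 1}
See 2: counts = {4: 1, 1: 2, 3: 1, 2: 2, 5: 1}
See 3: counts = {4: 1, 1: 2, 3: 2, 2: 2, 5: 1}

{4: 1, 1: 2, 3: 2, 2: 2, 5: 1}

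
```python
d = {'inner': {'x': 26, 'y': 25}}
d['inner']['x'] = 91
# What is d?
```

After line 1: d = {'inner': {'x': 26, 'y': 25}}
After line 2 (inner x overwritten): d = {'inner': {'x': 91, 'y': 25}}

{'inner': {'x': 91, 'y': 25}}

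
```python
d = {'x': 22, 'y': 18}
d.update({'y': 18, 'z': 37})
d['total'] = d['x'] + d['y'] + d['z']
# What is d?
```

After line 1: d = {'x': 22, 'y': 18}
After line 2 (y overwritten, z added): d = {'x': 22, 'y': 18, 'z': 37}
After line 3 (total = 22 + 18 + 37 = 77): d = {'x': 22, 'y': 18, 'z': 37, 'total': 77}

{'x': 22, 'y': 18, 'z': 37, 'total': 77}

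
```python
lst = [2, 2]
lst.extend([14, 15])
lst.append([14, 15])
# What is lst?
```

After line 1: lst = [2, 2]
After line 2 (extend unpacks [14, 15]): lst = [2, 2, 14, 15]
After line 3 (append adds [14, 15] as single element): lst = [2, 2, 14, 15, [14, 15]]

[2, 2, 14, 15, [14, 15]]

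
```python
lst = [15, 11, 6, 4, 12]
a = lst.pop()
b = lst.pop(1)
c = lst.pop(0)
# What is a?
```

After line 1: lst = [15, 11, 6, 4, 12]
After line 2 (pop() -> a = 12): lst = [15, 11, 6, 4]
After line 3 (pop(1) -> b = 11): lst = [15, 6, 4]
After line 4 (pop(0) -> c = 15): lst = [6, 4]

12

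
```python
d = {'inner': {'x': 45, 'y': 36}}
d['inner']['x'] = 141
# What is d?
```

After line 1: d = {'inner': {'x': 45, 'y': 36}}
After line 2 (inner x overwritten): d = {'inner': {'x': 141, 'y': 36}}

{'inner': {'x': 141, 'y': 36}}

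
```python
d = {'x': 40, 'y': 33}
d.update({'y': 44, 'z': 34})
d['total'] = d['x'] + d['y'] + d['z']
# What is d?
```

After line 1: d = {'x': 40, 'y': 33}
After line 2 (y overwritten, z added): d = {'x': 40, 'y': 44, 'z': 34}
After line 3 (total = 40 + 44 + 34 = 118): d = {'x': 40, 'y': 44, 'z': 34, 'total': 118}

{'x': 40, 'y': 44, 'z': 34, 'total': 118}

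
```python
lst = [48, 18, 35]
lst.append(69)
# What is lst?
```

[48, 18, 35, 69]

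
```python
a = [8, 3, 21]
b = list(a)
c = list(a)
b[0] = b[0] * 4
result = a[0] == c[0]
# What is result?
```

After line 1: a = [8, 3, 21]
After line 2 (b = list(a), copy): a = [8, 3, 21], b = [8, 3, 21]
After line 3 (c = list(a) is a copy, new object): c = [8, 3, 21]
After line 4 (b[0] = 8 * 4 = 32; only b mutates (copy)): a = [8, 3, 21], b = [32, 3, 21], c = [8, 3, 21]
After line 5 (a[0] = 8, c[0] = 8; result = True)

True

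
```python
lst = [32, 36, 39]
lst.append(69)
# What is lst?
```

[32, 36, 39, 69]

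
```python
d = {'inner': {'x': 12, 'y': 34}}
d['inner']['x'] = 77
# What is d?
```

After line 1: d = {'inner': {'x': 12, 'y': 34}}
After line 2 (inner x overwritten): d = {'inner': {'x': 77, 'y': 34}}

{'inner': {'x': 77, 'y': 34}}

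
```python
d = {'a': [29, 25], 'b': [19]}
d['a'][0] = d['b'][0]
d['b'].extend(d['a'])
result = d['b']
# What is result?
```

After line 1: d = {'a': [29, 25], 'b': [19]}
After line 2 (a[0] = b[0] = 19): d = {'a': [19, 25], 'b': [19]}
After line 3 (b.extend(a) appends [19, 25]): d = {'a': [19, 25], 'b': [19, 19, 25]}
After line 4: result = d['b'] = [19, 19, 25]

[19, 19, 25]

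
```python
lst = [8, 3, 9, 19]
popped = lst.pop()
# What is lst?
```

[8, 3, 9]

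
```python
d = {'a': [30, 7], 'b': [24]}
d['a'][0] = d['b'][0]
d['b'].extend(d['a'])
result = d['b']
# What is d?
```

After line 1: d = {'a': [30, 7], 'b': [24]}
After line 2 (a[0] = b[0] = 24): d = {'a': [24, 7], 'b': [24]}
After line 3 (b.extend(a) appends [24, 7]): d = {'a': [24, 7], 'b': [24, 24, 7]}
After line 4: result = d['b'] = [24, 24, 7]

{'a': [24, 7], 'b': [24, 24, 7]}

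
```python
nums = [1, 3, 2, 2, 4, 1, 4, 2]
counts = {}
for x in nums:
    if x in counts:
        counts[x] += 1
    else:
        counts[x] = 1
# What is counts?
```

Initial: counts = {}, nums = [1, 3, 2, 2, 4, 1, 4, 2]
See 1: counts = {1: 1}
See 3: counts = {1: 1, 3: 1}
See 2: counts = {1: 1, 3: 1, 2: 1}
See 2: counts = {1: 1, 3: 1, 2: 2}
See 4: counts = {1: 1, 3: 1, 2: 2, 4: 1}
See 1: counts = {1: 2, 3: 1, 2: 2, 4: 1}
See 4: counts = {1: 2, 3: 1, 2: 2, 4: 2}
See 2: counts = {1: 2, 3: 1, 2: 3, 4: 2}

{1: 2, 3: 1, 2: 3, 4: 2}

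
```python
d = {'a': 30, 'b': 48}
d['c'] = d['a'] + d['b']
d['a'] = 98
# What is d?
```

After line 1: d = {'a': 30, 'b': 48}
After line 2 (d['c'] = 30 + 48): d = {'a': 30, 'b': 48, 'c': 78}
After line 3: d = {'a': 98, 'b': 48, 'c': 78}

{'a': 98, 'b': 48, 'c': 78}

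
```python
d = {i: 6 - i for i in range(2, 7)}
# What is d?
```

{2: 4, 3: 3, 4: 2, 5: 1, 6: 0}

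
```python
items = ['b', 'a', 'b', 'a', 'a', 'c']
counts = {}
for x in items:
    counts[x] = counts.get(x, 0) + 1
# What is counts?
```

Initial: counts = {}, items = ['b', 'a', 'b', 'a', 'a', 'c']
See 'b': counts = {'b': 1}
See 'a': counts = {'b': 1, 'a': 1}
See 'b': counts = {'b': 2, 'a': 1}
See 'a': counts = {'b': 2, 'a': 2}
See 'a': counts = {'b': 2, 'a': 3}
See 'c': counts = {'b': 2, 'a': 3, 'c': 1}

{'b': 2, 'a': 3, 'c': 1}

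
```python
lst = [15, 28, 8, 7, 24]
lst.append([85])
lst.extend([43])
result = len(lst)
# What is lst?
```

After line 1: lst = [15, 28, 8, 7, 24]
After line 2 (append adds [85] as single element): lst = [15, 28, 8, 7, 24, [85]]
After line 3 (extend unpacks [43], adds 43): lst = [15, 28, 8, 7, 24, [85], 43]
After line 4: result = len(lst) = 7

[15, 28, 8, 7, 24, [85], 43]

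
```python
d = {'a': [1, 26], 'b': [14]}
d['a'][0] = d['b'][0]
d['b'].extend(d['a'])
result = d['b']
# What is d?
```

After line 1: d = {'a': [1, 26], 'b': [14]}
After line 2 (a[0] = b[0] = 14): d = {'a': [14, 26], 'b': [14]}
After line 3 (b.extend(a) appends [14, 26]): d = {'a': [14, 26], 'b': [14, 14, 26]}
After line 4: result = d['b'] = [14, 14, 26]

{'a': [14, 26], 'b': [14, 14, 26]}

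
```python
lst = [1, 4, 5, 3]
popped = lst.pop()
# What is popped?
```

3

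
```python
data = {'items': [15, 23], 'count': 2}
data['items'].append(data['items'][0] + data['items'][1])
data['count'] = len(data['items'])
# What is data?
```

After line 1: data = {'items': [15, 23], 'count': 2}
After line 2 (append 15 + 23 = 38): data = {'items': [15, 23, 38], 'count': 2}
After line 3 (count = len(items) = 3): data = {'items': [15, 23, 38], 'count': 3}

{'items': [15, 23, 38], 'count': 3}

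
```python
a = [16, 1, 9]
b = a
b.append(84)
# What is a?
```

After line 1: a = [16, 1, 9]
After line 2 (b = a is an alias, same object): a = [16, 1, 9], b = [16, 1, 9]
After line 3 (b.append mutates the shared list): a = [16, 1, 9, 84], b = [16, 1, 9, 84]

[16, 1, 9, 84]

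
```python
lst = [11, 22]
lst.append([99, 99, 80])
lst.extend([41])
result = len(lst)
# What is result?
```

After line 1: lst = [11, 22]
After line 2 (append adds [99, 99, 80] as single element): lst = [11, 22, [99, 99, 80]]
After line 3 (extend unpacks [41], adds 41): lst = [11, 22, [99, 99, 80], 41]
After line 4: result = len(lst) = 4

4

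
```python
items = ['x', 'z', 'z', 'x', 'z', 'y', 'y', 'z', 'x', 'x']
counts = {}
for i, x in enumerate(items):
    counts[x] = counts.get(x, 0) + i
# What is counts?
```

Initial: counts = {}, items = ['x', 'z', 'z', 'x', 'z', 'y', 'y', 'z', 'x', 'x']
i=0, x='x': counts = {'x': 0}
i=1, x='z': counts = {'x': 0, 'z': 1}
i=2, x='z': counts = {'x': 0, 'z': 3}
i=3, x='x': counts = {'x': 3, 'z': 3}
i=4, x='z': counts = {'x': 3, 'z': 7}
i=5, x='y': counts = {'x': 3, 'z': 7, 'y': 5}
i=6, x='y': counts = {'x': 3, 'z': 7, 'y': 11}
i=7, x='z': counts = {'x': 3, 'z': 14, 'y': 11}
i=8, x='x': counts = {'x': 11, 'z': 14, 'y': 11}
i=9, x='x': counts = {'x': 20, 'z': 14, 'y': 11}

{'x': 20, 'z': 14, 'y': 11}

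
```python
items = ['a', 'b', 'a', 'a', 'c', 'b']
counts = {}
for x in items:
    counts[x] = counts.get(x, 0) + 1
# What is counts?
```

Initial: counts = {}, items = ['a', 'b', 'a', 'a', 'c', 'b']
See 'a': counts = {'a': 1}
See 'b': counts = {'a': 1, 'b': 1}
See 'a': counts = {'a': 2, 'b': 1}
See 'a': counts = {'a': 3, 'b': 1}
See 'c': counts = {'a': 3, 'b': 1, 'c': 1}
See 'b': counts = {'a': 3, 'b': 2, 'c': 1}

{'a': 3, 'b': 2, 'c': 1}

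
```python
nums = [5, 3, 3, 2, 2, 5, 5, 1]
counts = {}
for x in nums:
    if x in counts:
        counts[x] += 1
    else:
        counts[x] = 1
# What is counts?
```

Initial: counts = {}, nums = [5, 3, 3, 2, 2, 5, 5, 1]
See 5: counts = {5: 1}
See 3: counts = {5: 1, 3: 1}
See 3: counts = {5: 1, 3: 2}
See 2: counts = {5: 1, 3: 2, 2: 1}
See 2: counts = {5: 1, 3: 2, 2: 2}
See 5: counts = {5: 2, 3: 2, 2: 2}
See 5: counts = {5: 3, 3: 2, 2: 2}
See 1: counts = {5: 3, 3: 2, 2: 2, 1: 1}

{5: 3, 3: 2, 2: 2, 1: 1}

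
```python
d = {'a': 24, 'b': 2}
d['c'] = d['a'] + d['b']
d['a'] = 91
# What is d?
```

After line 1: d = {'a': 24, 'b': 2}
After line 2 (d['c'] = 24 + 2): d = {'a': 24, 'b': 2, 'c': 26}
After line 3: d = {'a': 91, 'b': 2, 'c': 26}

{'a': 91, 'b': 2, 'c': 26}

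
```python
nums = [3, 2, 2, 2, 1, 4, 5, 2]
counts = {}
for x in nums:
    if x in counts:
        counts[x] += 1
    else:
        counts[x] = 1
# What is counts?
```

Initial: counts = {}, nums = [3, 2, 2, 2, 1, 4, 5, 2]
See 3: counts = {3: 1}
See 2: counts = {3: 1, 2: 1}
See 2: counts = {3: 1, 2: 2}
See 2: counts = {3: 1, 2: 3}
See 1: counts = {3: 1, 2: 3, 1: 1}
See 4: counts = {3: 1, 2: 3, 1: 1, 4: 1}
See 5: counts = {3: 1, 2: 3, 1: 1, 4: 1, 5: 1}
See 2: counts = {3: 1, 2: 4, 1: 1, 4: 1, 5: 1}

{3: 1, 2: 4, 1: 1, 4: 1, 5: 1}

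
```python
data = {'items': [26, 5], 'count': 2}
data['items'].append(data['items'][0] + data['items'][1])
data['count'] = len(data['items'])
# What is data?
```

After line 1: data = {'items': [26, 5], 'count': 2}
After line 2 (append 26 + 5 = 31): data = {'items': [26, 5, 31], 'count': 2}
After line 3 (count = len(items) = 3): data = {'items': [26, 5, 31], 'count': 3}

{'items': [26, 5, 31], 'count': 3}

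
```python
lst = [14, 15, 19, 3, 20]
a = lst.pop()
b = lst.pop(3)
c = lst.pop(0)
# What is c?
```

After line 1: lst = [14, 15, 19, 3, 20]
After line 2 (pop() -> a = 20): lst = [14, 15, 19, 3]
After line 3 (pop(3) -> b = 3): lst = [14, 15, 19]
After line 4 (pop(0) -> c = 14): lst = [15, 19]

14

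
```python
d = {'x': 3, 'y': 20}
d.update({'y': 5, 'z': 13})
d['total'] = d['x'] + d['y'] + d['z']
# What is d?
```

After line 1: d = {'x': 3, 'y': 20}
After line 2 (y overwritten, z added): d = {'x': 3, 'y': 5, 'z': 13}
After line 3 (total = 3 + 5 + 13 = 21): d = {'x': 3, 'y': 5, 'z': 13, 'total': 21}

{'x': 3, 'y': 5, 'z': 13, 'total': 21}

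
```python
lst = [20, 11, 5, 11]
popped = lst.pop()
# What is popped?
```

11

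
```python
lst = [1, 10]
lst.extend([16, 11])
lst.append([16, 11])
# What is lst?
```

After line 1: lst = [1, 10]
After line 2 (extend unpacks [16, 11]): lst = [1, 10, 16, 11]
After line 3 (append adds [16, 11] as single element): lst = [1, 10, 16, 11, [16, 11]]

[1, 10, 16, 11, [16, 11]]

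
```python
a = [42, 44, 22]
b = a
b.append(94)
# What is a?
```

After line 1: a = [42, 44, 22]
After line 2 (b = a is an alias, same object): a = [42, 44, 22], b = [42, 44, 22]
After line 3 (b.append mutates the shared list): a = [42, 44, 22, 94], b = [42, 44, 22, 94]

[42, 44, 22, 94]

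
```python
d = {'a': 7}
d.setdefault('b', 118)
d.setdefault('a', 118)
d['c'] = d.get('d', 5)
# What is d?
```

After line 1: d = {'a': 7}
After line 2 (setdefault adds 'b'=118): d = {'a': 7, 'b': 118}
After line 3 (setdefault 'a' no-op, already exists): d = {'a': 7, 'b': 118}
After line 4 (get('d', 5) returns default since 'd' not in d): d = {'a': 7, 'b': 118, 'c': 5}

{'a': 7, 'b': 118, 'c': 5}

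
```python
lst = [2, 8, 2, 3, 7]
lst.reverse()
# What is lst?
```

[7, 3, 2, 8, 2]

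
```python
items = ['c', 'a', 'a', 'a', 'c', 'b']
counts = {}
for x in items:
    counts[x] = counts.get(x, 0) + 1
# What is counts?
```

Initial: counts = {}, items = ['c', 'a', 'a', 'a', 'c', 'b']
See 'c': counts = {'c': 1}
See 'a': counts = {'c': 1, 'a': 1}
See 'a': counts = {'c': 1, 'a': 2}
See 'a': counts = {'c': 1, 'a': 3}
See 'c': counts = {'c': 2, 'a': 3}
See 'b': counts = {'c': 2, 'a': 3, 'b': 1}

{'c': 2, 'a': 3, 'b': 1}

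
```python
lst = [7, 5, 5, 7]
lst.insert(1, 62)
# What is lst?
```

[7, 62, 5, 5, 7]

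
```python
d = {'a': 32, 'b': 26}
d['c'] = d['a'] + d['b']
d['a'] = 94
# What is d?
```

After line 1: d = {'a': 32, 'b': 26}
After line 2 (d['c'] = 32 + 26): d = {'a': 32, 'b': 26, 'c': 58}
After line 3: d = {'a': 94, 'b': 26, 'c': 58}

{'a': 94, 'b': 26, 'c': 58}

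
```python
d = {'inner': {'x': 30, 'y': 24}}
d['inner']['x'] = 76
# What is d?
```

After line 1: d = {'inner': {'x': 30, 'y': 24}}
After line 2 (inner x overwritten): d = {'inner': {'x': 76, 'y': 24}}

{'inner': {'x': 76, 'y': 24}}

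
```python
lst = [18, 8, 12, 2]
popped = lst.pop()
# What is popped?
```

2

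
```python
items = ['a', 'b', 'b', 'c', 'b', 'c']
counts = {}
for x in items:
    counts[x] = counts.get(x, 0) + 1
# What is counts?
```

Initial: counts = {}, items = ['a', 'b', 'b', 'c', 'b', 'c']
See 'a': counts = {'a': 1}
See 'b': counts = {'a': 1, 'b': 1}
See 'b': counts = {'a': 1, 'b': 2}
See 'c': counts = {'a': 1, 'b': 2, 'c': 1}
See 'b': counts = {'a': 1, 'b': 3, 'c': 1}
See 'c': counts = {'a': 1, 'b': 3, 'c': 2}

{'a': 1, 'b': 3, 'c': 2}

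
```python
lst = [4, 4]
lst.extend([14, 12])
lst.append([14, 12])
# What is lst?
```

After line 1: lst = [4, 4]
After line 2 (extend unpacks [14, 12]): lst = [4, 4, 14, 12]
After line 3 (append adds [14, 12] as single element): lst = [4, 4, 14, 12, [14, 12]]

[4, 4, 14, 12, [14, 12]]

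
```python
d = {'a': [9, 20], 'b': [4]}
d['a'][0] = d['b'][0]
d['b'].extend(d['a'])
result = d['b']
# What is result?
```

After line 1: d = {'a': [9, 20], 'b': [4]}
After line 2 (a[0] = b[0] = 4): d = {'a': [4, 20], 'b': [4]}
After line 3 (b.extend(a) appends [4, 20]): d = {'a': [4, 20], 'b': [4, 4, 20]}
After line 4: result = d['b'] = [4, 4, 20]

[4, 4, 20]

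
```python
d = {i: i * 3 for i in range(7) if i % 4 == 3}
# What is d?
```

{3: 9}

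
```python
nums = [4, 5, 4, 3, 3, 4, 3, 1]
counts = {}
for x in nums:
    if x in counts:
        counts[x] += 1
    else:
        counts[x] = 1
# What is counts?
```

Initial: counts = {}, nums = [4, 5, 4, 3, 3, 4, 3, 1]
See 4: counts = {4: 1}
See 5: counts = {4: 1, 5: 1}
See 4: counts = {4: 2, 5: 1}
See 3: counts = {4: 2, 5: 1, 3: 1}
See 3: counts = {4: 2, 5: 1, 3: 2}
See 4: counts = {4: 3, 5: 1, 3: 2}
See 3: counts = {4: 3, 5: 1, 3: 3}
See 1: counts = {4: 3, 5: 1, 3: 3, 1: 1}

{4: 3, 5: 1, 3: 3, 1: 1}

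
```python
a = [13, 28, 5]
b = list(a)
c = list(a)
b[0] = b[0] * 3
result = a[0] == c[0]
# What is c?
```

After line 1: a = [13, 28, 5]
After line 2 (b = list(a), copy): a = [13, 28, 5], b = [13, 28, 5]
After line 3 (c = list(a) is a copy, new object): c = [13, 28, 5]
After line 4 (b[0] = 13 * 3 = 39; only b mutates (copy)): a = [13, 28, 5], b = [39, 28, 5], c = [13, 28, 5]
After line 5 (a[0] = 13, c[0] = 13; result = True)

[13, 28, 5]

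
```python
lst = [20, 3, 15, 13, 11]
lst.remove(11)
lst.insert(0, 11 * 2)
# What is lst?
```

After line 1: lst = [20, 3, 15, 13, 11]
After line 2 (remove first 11): lst = [20, 3, 15, 13]
After line 3 (insert 22 at index 0): lst = [22, 20, 3, 15, 13]

[22, 20, 3, 15, 13]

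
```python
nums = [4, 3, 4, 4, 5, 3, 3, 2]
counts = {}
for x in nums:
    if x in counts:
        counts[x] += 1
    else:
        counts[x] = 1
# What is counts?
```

Initial: counts = {}, nums = [4, 3, 4, 4, 5, 3, 3, 2]
See 4: counts = {4: 1}
See 3: counts = {4: 1, 3: 1}
See 4: counts = {4: 2, 3: 1}
See 4: counts = {4: 3, 3: 1}
See 5: counts = {4: 3, 3: 1, 5: 1}
See 3: counts = {4: 3, 3: 2, 5: 1}
See 3: counts = {4: 3, 3: 3, 5: 1}
See 2: counts = {4: 3, 3: 3, 5: 1, 2: 1}

{4: 3, 3: 3, 5: 1, 2: 1}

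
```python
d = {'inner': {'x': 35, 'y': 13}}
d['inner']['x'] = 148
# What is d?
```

After line 1: d = {'inner': {'x': 35, 'y': 13}}
After line 2 (inner x overwritten): d = {'inner': {'x': 148, 'y': 13}}

{'inner': {'x': 148, 'y': 13}}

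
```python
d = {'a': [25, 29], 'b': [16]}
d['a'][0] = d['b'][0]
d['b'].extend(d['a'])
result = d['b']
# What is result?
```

After line 1: d = {'a': [25, 29], 'b': [16]}
After line 2 (a[0] = b[0] = 16): d = {'a': [16, 29], 'b': [16]}
After line 3 (b.extend(a) appends [16, 29]): d = {'a': [16, 29], 'b': [16, 16, 29]}
After line 4: result = d['b'] = [16, 16, 29]

[16, 16, 29]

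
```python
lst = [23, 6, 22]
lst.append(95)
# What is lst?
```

[23, 6, 22, 95]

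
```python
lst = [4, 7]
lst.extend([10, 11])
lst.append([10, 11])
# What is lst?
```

After line 1: lst = [4, 7]
After line 2 (extend unpacks [10, 11]): lst = [4, 7, 10, 11]
After line 3 (append adds [10, 11] as single element): lst = [4, 7, 10, 11, [10, 11]]

[4, 7, 10, 11, [10, 11]]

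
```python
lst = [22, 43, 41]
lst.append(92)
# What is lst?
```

[22, 43, 41, 92]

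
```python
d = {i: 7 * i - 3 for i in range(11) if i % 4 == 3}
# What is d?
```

{3: 18, 7: 46}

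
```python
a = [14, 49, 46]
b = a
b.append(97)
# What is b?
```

After line 1: a = [14, 49, 46]
After line 2 (b = a is an alias, same object): a = [14, 49, 46], b = [14, 49, 46]
After line 3 (b.append mutates the shared list): a = [14, 49, 46, 97], b = [14, 49, 46, 97]

[14, 49, 46, 97]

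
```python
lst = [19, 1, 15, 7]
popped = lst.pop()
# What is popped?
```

7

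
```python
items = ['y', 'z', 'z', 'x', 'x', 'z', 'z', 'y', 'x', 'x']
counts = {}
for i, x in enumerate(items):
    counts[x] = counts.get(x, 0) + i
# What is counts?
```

Initial: counts = {}, items = ['y', 'z', 'z', 'x', 'x', 'z', 'z', 'y', 'x', 'x']
i=0, x='y': counts = {'y': 0}
i=1, x='z': counts = {'y': 0, 'z': 1}
i=2, x='z': counts = {'y': 0, 'z': 3}
i=3, x='x': counts = {'y': 0, 'z': 3, 'x': 3}
i=4, x='x': counts = {'y': 0, 'z': 3, 'x': 7}
i=5, x='z': counts = {'y': 0, 'z': 8, 'x': 7}
i=6, x='z': counts = {'y': 0, 'z': 14, 'x': 7}
i=7, x='y': counts = {'y': 7, 'z': 14, 'x': 7}
i=8, x='x': counts = {'y': 7, 'z': 14, 'x': 15}
i=9, x='x': counts = {'y': 7, 'z': 14, 'x': 24}

{'y': 7, 'z': 14, 'x': 24}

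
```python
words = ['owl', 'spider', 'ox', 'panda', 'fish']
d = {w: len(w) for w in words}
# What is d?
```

{'owl': 3, 'spider': 6, 'ox': 2, 'panda': 5, 'fish': 4}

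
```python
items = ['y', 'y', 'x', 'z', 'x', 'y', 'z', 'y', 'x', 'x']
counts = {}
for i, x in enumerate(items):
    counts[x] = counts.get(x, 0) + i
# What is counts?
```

Initial: counts = {}, items = ['y', 'y', 'x', 'z', 'x', 'y', 'z', 'y', 'x', 'x']
i=0, x='y': counts = {'y': 0}
i=1, x='y': counts = {'y': 1}
i=2, x='x': counts = {'y': 1, 'x': 2}
i=3, x='z': counts = {'y': 1, 'x': 2, 'z': 3}
i=4, x='x': counts = {'y': 1, 'x': 6, 'z': 3}
i=5, x='y': counts = {'y': 6, 'x': 6, 'z': 3}
i=6, x='z': counts = {'y': 6, 'x': 6, 'z': 9}
i=7, x='y': counts = {'y': 13, 'x': 6, 'z': 9}
i=8, x='x': counts = {'y': 13, 'x': 14, 'z': 9}
i=9, x='x': counts = {'y': 13, 'x': 23, 'z': 9}

{'y': 13, 'x': 23, 'z': 9}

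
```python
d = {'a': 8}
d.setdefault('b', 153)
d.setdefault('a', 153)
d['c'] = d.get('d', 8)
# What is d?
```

After line 1: d = {'a': 8}
After line 2 (setdefault adds 'b'=153): d = {'a': 8, 'b': 153}
After line 3 (setdefault 'a' no-op, already exists): d = {'a': 8, 'b': 153}
After line 4 (get('d', 8) returns default since 'd' not in d): d = {'a': 8, 'b': 153, 'c': 8}

{'a': 8, 'b': 153, 'c': 8}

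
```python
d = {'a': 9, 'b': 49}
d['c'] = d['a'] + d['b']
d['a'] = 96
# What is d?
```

After line 1: d = {'a': 9, 'b': 49}
After line 2 (d['c'] = 9 + 49): d = {'a': 9, 'b': 49, 'c': 58}
After line 3: d = {'a': 96, 'b': 49, 'c': 58}

{'a': 96, 'b': 49, 'c': 58}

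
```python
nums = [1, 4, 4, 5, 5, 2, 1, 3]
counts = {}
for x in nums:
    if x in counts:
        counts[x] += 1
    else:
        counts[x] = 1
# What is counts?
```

Initial: counts = {}, nums = [1, 4, 4, 5, 5, 2, 1, 3]
See 1: counts = {1: 1}
See 4: counts = {1: 1, 4: 1}
See 4: counts = {1: 1, 4: 2}
See 5: counts = {1: 1, 4: 2, 5: 1}
See 5: counts = {1: 1, 4: 2, 5: 2}
See 2: counts = {1: 1, 4: 2, 5: 2, 2: 1}
See 1: counts = {1: 2, 4: 2, 5: 2, 2: 1}
See 3: counts = {1: 2, 4: 2, 5: 2, 2: 1, 3: 1}

{1: 2, 4: 2, 5: 2, 2: 1, 3: 1}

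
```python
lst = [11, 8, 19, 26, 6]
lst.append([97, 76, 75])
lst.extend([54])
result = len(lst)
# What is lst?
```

After line 1: lst = [11, 8, 19, 26, 6]
After line 2 (append adds [97, 76, 75] as single element): lst = [11, 8, 19, 26, 6, [97, 76, 75]]
After line 3 (extend unpacks [54], adds 54): lst = [11, 8, 19, 26, 6, [97, 76, 75], 54]
After line 4: result = len(lst) = 7

[11, 8, 19, 26, 6, [97, 76, 75], 54]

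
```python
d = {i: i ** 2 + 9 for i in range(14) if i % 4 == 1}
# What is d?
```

{1: 10, 5: 34, 9: 90, 13: 178}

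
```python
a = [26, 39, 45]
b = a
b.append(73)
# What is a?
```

After line 1: a = [26, 39, 45]
After line 2 (b = a is an alias, same object): a = [26, 39, 45], b = [26, 39, 45]
After line 3 (b.append mutates the shared list): a = [26, 39, 45, 73], b = [26, 39, 45, 73]

[26, 39, 45, 73]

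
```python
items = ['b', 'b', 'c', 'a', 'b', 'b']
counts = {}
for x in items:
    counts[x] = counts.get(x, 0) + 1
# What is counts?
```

Initial: counts = {}, items = ['b', 'b', 'c', 'a', 'b', 'b']
See 'b': counts = {'b': 1}
See 'b': counts = {'b': 2}
See 'c': counts = {'b': 2, 'c': 1}
See 'a': counts = {'b': 2, 'c': 1, 'a': 1}
See 'b': counts = {'b': 3, 'c': 1, 'a': 1}
See 'b': counts = {'b': 4, 'c': 1, 'a': 1}

{'b': 4, 'c': 1, 'a': 1}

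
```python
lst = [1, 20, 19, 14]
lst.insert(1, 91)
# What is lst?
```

[1, 91, 20, 19, 14]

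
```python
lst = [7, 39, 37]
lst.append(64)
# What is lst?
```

[7, 39, 37, 64]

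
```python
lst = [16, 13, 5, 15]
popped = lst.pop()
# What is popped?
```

15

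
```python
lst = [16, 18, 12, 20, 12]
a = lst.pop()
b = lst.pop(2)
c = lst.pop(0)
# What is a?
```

After line 1: lst = [16, 18, 12, 20, 12]
After line 2 (pop() -> a = 12): lst = [16, 18, 12, 20]
After line 3 (pop(2) -> b = 12): lst = [16, 18, 20]
After line 4 (pop(0) -> c = 16): lst = [18, 20]

12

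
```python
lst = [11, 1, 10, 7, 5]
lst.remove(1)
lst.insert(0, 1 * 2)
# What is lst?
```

After line 1: lst = [11, 1, 10, 7, 5]
After line 2 (remove first 1): lst = [11, 10, 7, 5]
After line 3 (insert 2 at index 0): lst = [2, 11, 10, 7, 5]

[2, 11, 10, 7, 5]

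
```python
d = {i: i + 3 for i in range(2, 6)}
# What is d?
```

{2: 5, 3: 6, 4: 7, 5: 8}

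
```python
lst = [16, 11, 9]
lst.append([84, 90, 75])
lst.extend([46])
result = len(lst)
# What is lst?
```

After line 1: lst = [16, 11, 9]
After line 2 (append adds [84, 90, 75] as single element): lst = [16, 11, 9, [84, 90, 75]]
After line 3 (extend unpacks [46], adds 46): lst = [16, 11, 9, [84, 90, 75], 46]
After line 4: result = len(lst) = 5

[16, 11, 9, [84, 90, 75], 46]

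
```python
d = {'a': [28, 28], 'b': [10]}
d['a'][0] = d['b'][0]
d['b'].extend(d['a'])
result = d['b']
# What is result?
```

After line 1: d = {'a': [28, 28], 'b': [10]}
After line 2 (a[0] = b[0] = 10): d = {'a': [10, 28], 'b': [10]}
After line 3 (b.extend(a) appends [10, 28]): d = {'a': [10, 28], 'b': [10, 10, 28]}
After line 4: result = d['b'] = [10, 10, 28]

[10, 10, 28]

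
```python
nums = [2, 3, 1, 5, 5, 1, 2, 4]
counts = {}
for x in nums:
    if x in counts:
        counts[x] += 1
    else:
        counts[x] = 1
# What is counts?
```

Initial: counts = {}, nums = [2, 3, 1, 5, 5, 1, 2, 4]
See 2: counts = {2: 1}
See 3: counts = {2: 1, 3: 1}
See 1: counts = {2: 1, 3: 1, 1: 1}
See 5: counts = {2: 1, 3: 1, 1: 1, 5: 1}
See 5: counts = {2: 1, 3: 1, 1: 1, 5: 2}
See 1: counts = {2: 1, 3: 1, 1: 2, 5: 2}
See 2: counts = {2: 2, 3: 1, 1: 2, 5: 2}
See 4: counts = {2: 2, 3: 1, 1: 2, 5: 2, 4: 1}

{2: 2, 3: 1, 1: 2, 5: 2, 4: 1}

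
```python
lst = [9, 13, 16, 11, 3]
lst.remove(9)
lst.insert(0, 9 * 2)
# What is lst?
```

After line 1: lst = [9, 13, 16, 11, 3]
After line 2 (remove first 9): lst = [13, 16, 11, 3]
After line 3 (insert 18 at index 0): lst = [18, 13, 16, 11, 3]

[18, 13, 16, 11, 3]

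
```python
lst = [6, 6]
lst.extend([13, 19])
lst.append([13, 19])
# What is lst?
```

After line 1: lst = [6, 6]
After line 2 (extend unpacks [13, 19]): lst = [6, 6, 13, 19]
After line 3 (append adds [13, 19] as single element): lst = [6, 6, 13, 19, [13, 19]]

[6, 6, 13, 19, [13, 19]]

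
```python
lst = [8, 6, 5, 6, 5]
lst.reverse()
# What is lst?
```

[5, 6, 5, 6, 8]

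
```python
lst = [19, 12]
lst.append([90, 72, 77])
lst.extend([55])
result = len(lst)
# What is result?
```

After line 1: lst = [19, 12]
After line 2 (append adds [90, 72, 77] as single element): lst = [19, 12, [90, 72, 77]]
After line 3 (extend unpacks [55], adds 55): lst = [19, 12, [90, 72, 77], 55]
After line 4: result = len(lst) = 4

4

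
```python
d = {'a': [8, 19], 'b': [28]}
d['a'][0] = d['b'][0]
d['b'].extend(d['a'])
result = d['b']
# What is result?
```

After line 1: d = {'a': [8, 19], 'b': [28]}
After line 2 (a[0] = b[0] = 28): d = {'a': [28, 19], 'b': [28]}
After line 3 (b.extend(a) appends [28, 19]): d = {'a': [28, 19], 'b': [28, 28, 19]}
After line 4: result = d['b'] = [28, 28, 19]

[28, 28, 19]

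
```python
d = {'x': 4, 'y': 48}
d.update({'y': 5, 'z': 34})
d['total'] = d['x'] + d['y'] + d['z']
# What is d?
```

After line 1: d = {'x': 4, 'y': 48}
After line 2 (y overwritten, z added): d = {'x': 4, 'y': 5, 'z': 34}
After line 3 (total = 4 + 5 + 34 = 43): d = {'x': 4, 'y': 5, 'z': 34, 'total': 43}

{'x': 4, 'y': 5, 'z': 34, 'total': 43}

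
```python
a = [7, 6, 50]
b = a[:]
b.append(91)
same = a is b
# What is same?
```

After line 1: a = [7, 6, 50]
After line 2 (b = a[:] is a shallow copy, new object): a = [7, 6, 50], b = [7, 6, 50]
After line 3 (append only mutates b): a = [7, 6, 50], b = [7, 6, 50, 91]
After line 4 (same = a is b; different objects -> False): same = False

False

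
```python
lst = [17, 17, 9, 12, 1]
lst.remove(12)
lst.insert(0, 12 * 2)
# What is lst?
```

After line 1: lst = [17, 17, 9, 12, 1]
After line 2 (remove first 12): lst = [17, 17, 9, 1]
After line 3 (insert 24 at index 0): lst = [24, 17, 17, 9, 1]

[24, 17, 17, 9, 1]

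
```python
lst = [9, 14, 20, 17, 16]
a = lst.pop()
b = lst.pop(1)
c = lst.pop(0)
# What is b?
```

After line 1: lst = [9, 14, 20, 17, 16]
After line 2 (pop() -> a = 16): lst = [9, 14, 20, 17]
After line 3 (pop(1) -> b = 14): lst = [9, 20, 17]
After line 4 (pop(0) -> c = 9): lst = [20, 17]

14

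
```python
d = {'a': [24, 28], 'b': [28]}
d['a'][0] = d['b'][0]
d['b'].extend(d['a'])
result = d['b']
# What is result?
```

After line 1: d = {'a': [24, 28], 'b': [28]}
After line 2 (a[0] = b[0] = 28): d = {'a': [28, 28], 'b': [28]}
After line 3 (b.extend(a) appends [28, 28]): d = {'a': [28, 28], 'b': [28, 28, 28]}
After line 4: result = d['b'] = [28, 28, 28]

[28, 28, 28]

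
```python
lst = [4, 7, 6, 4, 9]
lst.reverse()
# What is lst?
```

[9, 4, 6, 7, 4]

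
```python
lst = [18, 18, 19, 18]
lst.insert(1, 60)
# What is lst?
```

[18, 60, 18, 19, 18]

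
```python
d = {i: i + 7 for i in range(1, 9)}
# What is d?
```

{1: 8, 2: 9, 3: 10, 4: 11, 5: 12, 6: 13, 7: 14, 8: 15}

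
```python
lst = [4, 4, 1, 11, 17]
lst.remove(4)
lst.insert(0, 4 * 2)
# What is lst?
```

After line 1: lst = [4, 4, 1, 11, 17]
After line 2 (remove first 4): lst = [4, 1, 11, 17]
After line 3 (insert 8 at index 0): lst = [8, 4, 1, 11, 17]

[8, 4, 1, 11, 17]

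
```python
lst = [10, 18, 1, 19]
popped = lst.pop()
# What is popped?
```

19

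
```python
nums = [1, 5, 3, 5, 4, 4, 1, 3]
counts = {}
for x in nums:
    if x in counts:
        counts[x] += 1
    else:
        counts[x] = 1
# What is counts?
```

Initial: counts = {}, nums = [1, 5, 3, 5, 4, 4, 1, 3]
See 1: counts = {1: 1}
See 5: counts = {1: 1, 5: 1}
See 3: counts = {1: 1, 5: 1, 3: 1}
See 5: counts = {1: 1, 5: 2, 3: 1}
See 4: counts = {1: 1, 5: 2, 3: 1, 4: 1}
See 4: counts = {1: 1, 5: 2, 3: 1, 4: 2}
See 1: counts = {1: 2, 5: 2, 3: 1, 4: 2}
See 3: counts = {1: 2, 5: 2, 3: 2, 4: 2}

{1: 2, 5: 2, 3: 2, 4: 2}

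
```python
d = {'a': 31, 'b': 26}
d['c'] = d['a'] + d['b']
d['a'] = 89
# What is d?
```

After line 1: d = {'a': 31, 'b': 26}
After line 2 (d['c'] = 31 + 26): d = {'a': 31, 'b': 26, 'c': 57}
After line 3: d = {'a': 89, 'b': 26, 'c': 57}

{'a': 89, 'b': 26, 'c': 57}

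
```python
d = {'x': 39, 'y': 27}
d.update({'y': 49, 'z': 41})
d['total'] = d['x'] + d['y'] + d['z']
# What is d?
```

After line 1: d = {'x': 39, 'y': 27}
After line 2 (y overwritten, z added): d = {'x': 39, 'y': 49, 'z': 41}
After line 3 (total = 39 + 49 + 41 = 129): d = {'x': 39, 'y': 49, 'z': 41, 'total': 129}

{'x': 39, 'y': 49, 'z': 41, 'total': 129}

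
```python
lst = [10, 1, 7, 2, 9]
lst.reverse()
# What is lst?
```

[9, 2, 7, 1, 10]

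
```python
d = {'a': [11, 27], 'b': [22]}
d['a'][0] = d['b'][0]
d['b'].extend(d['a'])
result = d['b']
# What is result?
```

After line 1: d = {'a': [11, 27], 'b': [22]}
After line 2 (a[0] = b[0] = 22): d = {'a': [22, 27], 'b': [22]}
After line 3 (b.extend(a) appends [22, 27]): d = {'a': [22, 27], 'b': [22, 22, 27]}
After line 4: result = d['b'] = [22, 22, 27]

[22, 22, 27]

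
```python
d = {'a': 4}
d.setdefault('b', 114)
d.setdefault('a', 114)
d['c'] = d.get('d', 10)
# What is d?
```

After line 1: d = {'a': 4}
After line 2 (setdefault adds 'b'=114): d = {'a': 4, 'b': 114}
After line 3 (setdefault 'a' no-op, already exists): d = {'a': 4, 'b': 114}
After line 4 (get('d', 10) returns default since 'd' not in d): d = {'a': 4, 'b': 114, 'c': 10}

{'a': 4, 'b': 114, 'c': 10}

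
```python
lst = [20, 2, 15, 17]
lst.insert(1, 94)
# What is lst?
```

[20, 94, 2, 15, 17]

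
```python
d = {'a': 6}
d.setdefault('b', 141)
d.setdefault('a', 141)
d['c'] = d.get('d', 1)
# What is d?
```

After line 1: d = {'a': 6}
After line 2 (setdefault adds 'b'=141): d = {'a': 6, 'b': 141}
After line 3 (setdefault 'a' no-op, already exists): d = {'a': 6, 'b': 141}
After line 4 (get('d', 1) returns default since 'd' not in d): d = {'a': 6, 'b': 141, 'c': 1}

{'a': 6, 'b': 141, 'c': 1}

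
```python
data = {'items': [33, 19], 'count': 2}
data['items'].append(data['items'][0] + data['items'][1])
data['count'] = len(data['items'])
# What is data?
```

After line 1: data = {'items': [33, 19], 'count': 2}
After line 2 (append 33 + 19 = 52): data = {'items': [33, 19, 52], 'count': 2}
After line 3 (count = len(items) = 3): data = {'items': [33, 19, 52], 'count': 3}

{'items': [33, 19, 52], 'count': 3}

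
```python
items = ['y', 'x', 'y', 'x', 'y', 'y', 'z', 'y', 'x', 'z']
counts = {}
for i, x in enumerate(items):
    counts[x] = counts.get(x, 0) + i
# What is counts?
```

Initial: counts = {}, items = ['y', 'x', 'y', 'x', 'y', 'y', 'z', 'y', 'x', 'z']
i=0, x='y': counts = {'y': 0}
i=1, x='x': counts = {'y': 0, 'x': 1}
i=2, x='y': counts = {'y': 2, 'x': 1}
i=3, x='x': counts = {'y': 2, 'x': 4}
i=4, x='y': counts = {'y': 6, 'x': 4}
i=5, x='y': counts = {'y': 11, 'x': 4}
i=6, x='z': counts = {'y': 11, 'x': 4, 'z': 6}
i=7, x='y': counts = {'y': 18, 'x': 4, 'z': 6}
i=8, x='x': counts = {'y': 18, 'x': 12, 'z': 6}
i=9, x='z': counts = {'y': 18, 'x': 12, 'z': 15}

{'y': 18, 'x': 12, 'z': 15}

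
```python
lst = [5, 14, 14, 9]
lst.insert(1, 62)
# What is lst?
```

[5, 62, 14, 14, 9]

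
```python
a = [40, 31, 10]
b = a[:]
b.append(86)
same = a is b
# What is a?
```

After line 1: a = [40, 31, 10]
After line 2 (b = a[:] is a shallow copy, new object): a = [40, 31, 10], b = [40, 31, 10]
After line 3 (append only mutates b): a = [40, 31, 10], b = [40, 31, 10, 86]
After line 4 (same = a is b; different objects -> False): same = False

[40, 31, 10]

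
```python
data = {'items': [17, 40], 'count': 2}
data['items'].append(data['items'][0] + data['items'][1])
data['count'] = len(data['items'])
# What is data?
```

After line 1: data = {'items': [17, 40], 'count': 2}
After line 2 (append 17 + 40 = 57): data = {'items': [17, 40, 57], 'count': 2}
After line 3 (count = len(items) = 3): data = {'items': [17, 40, 57], 'count': 3}

{'items': [17, 40, 57], 'count': 3}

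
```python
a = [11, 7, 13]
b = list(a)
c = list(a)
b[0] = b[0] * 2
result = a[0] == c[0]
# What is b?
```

After line 1: a = [11, 7, 13]
After line 2 (b = list(a), copy): a = [11, 7, 13], b = [11, 7, 13]
After line 3 (c = list(a) is a copy, new object): c = [11, 7, 13]
After line 4 (b[0] = 11 * 2 = 22; only b mutates (copy)): a = [11, 7, 13], b = [22, 7, 13], c = [11, 7, 13]
After line 5 (a[0] = 11, c[0] = 11; result = True)

[22, 7, 13]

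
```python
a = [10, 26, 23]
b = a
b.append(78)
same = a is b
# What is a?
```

After line 1: a = [10, 26, 23]
After line 2 (b = a is an alias, same object): a = [10, 26, 23], b = [10, 26, 23]
After line 3 (b.append mutates the shared list): a = [10, 26, 23, 78], b = [10, 26, 23, 78]
After line 4 (same = a is b; same object -> True): same = True

[10, 26, 23, 78]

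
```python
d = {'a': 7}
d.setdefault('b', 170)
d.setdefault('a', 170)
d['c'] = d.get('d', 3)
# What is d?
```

After line 1: d = {'a': 7}
After line 2 (setdefault adds 'b'=170): d = {'a': 7, 'b': 170}
After line 3 (setdefault 'a' no-op, already exists): d = {'a': 7, 'b': 170}
After line 4 (get('d', 3) returns default since 'd' not in d): d = {'a': 7, 'b': 170, 'c': 3}

{'a': 7, 'b': 170, 'c': 3}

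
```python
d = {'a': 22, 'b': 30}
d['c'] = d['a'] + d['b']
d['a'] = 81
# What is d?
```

After line 1: d = {'a': 22, 'b': 30}
After line 2 (d['c'] = 22 + 30): d = {'a': 22, 'b': 30, 'c': 52}
After line 3: d = {'a': 81, 'b': 30, 'c': 52}

{'a': 81, 'b': 30, 'c': 52}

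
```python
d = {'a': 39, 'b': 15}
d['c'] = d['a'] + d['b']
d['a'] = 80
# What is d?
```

After line 1: d = {'a': 39, 'b': 15}
After line 2 (d['c'] = 39 + 15): d = {'a': 39, 'b': 15, 'c': 54}
After line 3: d = {'a': 80, 'b': 15, 'c': 54}

{'a': 80, 'b': 15, 'c': 54}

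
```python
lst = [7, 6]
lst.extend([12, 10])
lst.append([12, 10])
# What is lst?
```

After line 1: lst = [7, 6]
After line 2 (extend unpacks [12, 10]): lst = [7, 6, 12, 10]
After line 3 (append adds [12, 10] as single element): lst = [7, 6, 12, 10, [12, 10]]

[7, 6, 12, 10, [12, 10]]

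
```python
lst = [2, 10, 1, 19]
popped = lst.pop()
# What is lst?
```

[2, 10, 1]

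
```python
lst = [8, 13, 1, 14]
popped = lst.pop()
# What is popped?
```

14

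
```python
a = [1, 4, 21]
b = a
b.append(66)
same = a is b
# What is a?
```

After line 1: a = [1, 4, 21]
After line 2 (b = a is an alias, same object): a = [1, 4, 21], b = [1, 4, 21]
After line 3 (b.append mutates the shared list): a = [1, 4, 21, 66], b = [1, 4, 21, 66]
After line 4 (same = a is b; same object -> True): same = True

[1, 4, 21, 66]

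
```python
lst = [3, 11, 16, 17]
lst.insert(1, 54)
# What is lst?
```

[3, 54, 11, 16, 17]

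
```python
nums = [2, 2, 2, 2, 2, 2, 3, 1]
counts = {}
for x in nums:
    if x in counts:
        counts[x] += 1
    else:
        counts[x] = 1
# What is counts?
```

Initial: counts = {}, nums = [2, 2, 2, 2, 2, 2, 3, 1]
See 2: counts = {2: 1}
See 2: counts = {2: 2}
See 2: counts = {2: 3}
See 2: counts = {2: 4}
See 2: counts = {2: 5}
See 2: counts = {2: 6}
See 3: counts = {2: 6, 3: 1}
See 1: counts = {2: 6, 3: 1, 1: 1}

{2: 6, 3: 1, 1: 1}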